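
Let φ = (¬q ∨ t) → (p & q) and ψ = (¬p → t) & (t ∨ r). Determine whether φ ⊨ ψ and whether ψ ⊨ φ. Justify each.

[⇒] This fails. Under t = F, q = T, p = F, r = F, the left side is true but the right side is false.

[⇐] This fails. Under t = T, q = F, p = F, r = F, the left side is false but the right side is true.

Neither direction holds.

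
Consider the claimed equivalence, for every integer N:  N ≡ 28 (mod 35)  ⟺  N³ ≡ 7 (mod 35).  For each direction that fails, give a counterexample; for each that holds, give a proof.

Forward direction. Suppose N ≡ 28 (mod 35). Write N = 35j + 28. Then (35j + 28)³ = 42875j³ + 102900j² + 82320j + 21952 = 35(1225j³ + 2940j² + 2352j + 627) + 7, so N³ ≡ 7 (mod 35).

Converse. Suppose N³ ≡ 7 (mod 35). The only residue r in {0, …, 34} with r³ ≡ 7 (mod 35) is r = 28, so N ≡ 28 (mod 35).

Both directions hold; the statement is true.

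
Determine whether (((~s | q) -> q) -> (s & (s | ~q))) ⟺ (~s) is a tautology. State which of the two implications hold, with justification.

(⇒) fails and (⇐) fails.

(⟹) This fails. Under q = F, s = T, the left side is true but the right side is false.

(⟸) This fails. Under q = T, s = F, the left side is false but the right side is true.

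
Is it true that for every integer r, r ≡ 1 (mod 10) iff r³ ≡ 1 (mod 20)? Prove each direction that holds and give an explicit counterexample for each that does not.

(⇒) fails; (⇐) holds.

(⇒) This fails: take r = 11. Then 11 ≡ 1 (mod 10), but 11³ = 1331 ≡ 11 (mod 20), not 1.

(⇐) Conversely, the residues r modulo 20 with r³ ≡ 1 (mod 20) are exactly {1}, and each is ≡ 1 (mod 10).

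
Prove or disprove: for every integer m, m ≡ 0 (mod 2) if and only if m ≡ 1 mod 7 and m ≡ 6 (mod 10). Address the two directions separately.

(⇒) fails; (⇐) holds.

(⟹) This fails: m = 0 gives 0 ≡ 0 (mod 2) but 0 ≡ 0 (mod 7), so the conjunction on the right does not hold.

(⟸) Conversely, if m ≡ 1 (mod 7) and m ≡ 6 (mod 10), then by the Chinese remainder theorem m ≡ 36 (mod 70). Since 36 ≡ 0 (mod 2) and 2 ∣ 70, we get m ≡ 0 (mod 2).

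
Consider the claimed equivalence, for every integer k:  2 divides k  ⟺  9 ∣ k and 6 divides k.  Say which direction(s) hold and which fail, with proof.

[⇒] This fails: take k = 2. Certainly 2 ∣ 2, but 9 ∤ 2.

[⇐] Suppose 9 ∣ k and 6 ∣ k. Any common multiple of 9 and 6 is a multiple of their lcm; here lcm(9, 6) = 9·6/gcd(9, 6) = 54/3 = 18, so 18 ∣ k. Since 2 ∣ 18, it follows that 2 ∣ k.

The forward direction fails; the converse holds.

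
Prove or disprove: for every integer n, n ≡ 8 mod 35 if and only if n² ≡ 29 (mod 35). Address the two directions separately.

(⟹) Suppose n ≡ 8 mod 35. Write n = 35j + 8. Then (35j + 8)² = 1225j² + 560j + 64 = 35(35j² + 16j + 1) + 29, so n² ≡ 29 (mod 35).

(⟸) This fails: take n = 13. Then 13² = 169 ≡ 29 (mod 35), yet 13 ≡ 13 (mod 35), not 8.

Not equivalent: only (⇒) holds.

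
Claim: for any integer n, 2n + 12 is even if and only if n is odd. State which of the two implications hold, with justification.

The forward direction fails; the converse holds.

(⇒) This fails: take n = 6. Then 2n + 12 = 24, which is even, yet n = 6 is even, not odd.

(⇐) Suppose n is odd. Since 2 is even, 2n is even for every n, so 2n + 12 has the same parity as 12, which is even. Hence 2n + 12 is even.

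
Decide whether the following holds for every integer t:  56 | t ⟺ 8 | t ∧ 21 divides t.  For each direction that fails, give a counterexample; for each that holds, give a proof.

(→) This fails: take t = 56. Certainly 56 ∣ 56, but 21 ∤ 56.

(←) Suppose 8 ∣ t and 21 ∣ t. Any common multiple of 8 and 21 is a multiple of their lcm; here gcd(8, 21) = 1, so lcm(8, 21) = 8·21 = 168, so 168 ∣ t. Since 56 ∣ 168, it follows that 56 ∣ t.

Only the converse holds.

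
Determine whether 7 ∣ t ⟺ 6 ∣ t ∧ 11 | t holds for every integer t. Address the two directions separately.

Both directions fail.

[⇒] This fails: take t = 7. Certainly 7 ∣ 7, but 6 ∤ 7.

[⇐] This fails: take t = 66. Both 6 ∣ 66 and 11 ∣ 66, yet 66 is not a multiple of 7 (since 66 = 9·7 + 3), so 7 ∤ 66.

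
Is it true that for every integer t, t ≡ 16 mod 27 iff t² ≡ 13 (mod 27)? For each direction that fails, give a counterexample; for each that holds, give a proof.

[⇐] This fails: take t = 11. Then 11² = 121 ≡ 13 (mod 27), yet 11 ≡ 11 (mod 27), not 16.

[⇒] Suppose t ≡ 16 mod 27. Write t = 27j + 16. Then (27j + 16)² = 729j² + 864j + 256 = 27(27j² + 32j + 9) + 13, so t² ≡ 13 (mod 27).

Only the forward implication holds.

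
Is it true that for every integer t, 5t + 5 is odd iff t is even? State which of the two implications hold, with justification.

The biconditional holds.

(⟸) Suppose t is even; write t = 2j. Then 5t + 5 = 5·(2j) + 5 = 2·5j + 5, which is odd.

(⟹) Suppose 5t + 5 is odd. Since 5 is odd, 5t and t have the same parity, so 5t + 5 ≡ t + 5 (mod 2). As 5 is odd, 5t + 5 is odd exactly when t is even. Thus t is even.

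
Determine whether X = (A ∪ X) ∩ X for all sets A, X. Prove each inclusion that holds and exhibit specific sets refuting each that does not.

(⟹) Let x ∈ X. Then either x ∈ X and x ∉ A; or x ∈ A ∩ X. In each case x ∈ (A ∪ X) ∩ X, so X ⊆ (A ∪ X) ∩ X.

(⟸) Let x ∈ (A ∪ X) ∩ X. Then either x ∈ X and x ∉ A; or x ∈ A ∩ X. In each case x ∈ X, so (A ∪ X) ∩ X ⊆ X.

Both inclusions hold; the sets are equal.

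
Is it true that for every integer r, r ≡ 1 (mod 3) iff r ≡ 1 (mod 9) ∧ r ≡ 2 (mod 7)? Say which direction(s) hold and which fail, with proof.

(←) If r ≡ 1 (mod 9) and r ≡ 2 (mod 7), then by the Chinese remainder theorem r ≡ 37 (mod 63). Since 37 ≡ 1 (mod 3) and 3 ∣ 63, we get r ≡ 1 (mod 3).

(→) This fails: r = 1 gives 1 ≡ 1 (mod 3) but 1 ≡ 1 (mod 7), so the conjunction on the right does not hold.

Only the converse holds.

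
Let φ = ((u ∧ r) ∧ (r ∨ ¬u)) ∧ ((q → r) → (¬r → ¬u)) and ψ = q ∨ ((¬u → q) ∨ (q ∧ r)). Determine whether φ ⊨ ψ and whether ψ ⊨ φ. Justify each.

Only the forward implication holds.

(⇒) Assume the antecedent. If q is true, q ∨ ((¬u → q) ∨ (q ∧ r)) reduces to true regardless of the other variables. If q is false, the antecedent forces (q = F, u = T, r = T), and q ∨ ((¬u → q) ∨ (q ∧ r)) holds there. Either way q ∨ ((¬u → q) ∨ (q ∧ r)) holds.

(⇐) This fails. Under q = T, u = F, r = F, the left side is false but the right side is true.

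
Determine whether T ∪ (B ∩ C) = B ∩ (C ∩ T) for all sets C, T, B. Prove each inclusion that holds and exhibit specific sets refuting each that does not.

(⊆) fails; (⊇) holds.

(⊆) This inclusion fails. Take C = ∅, T = {1}, B = ∅; then 1 ∈ T ∪ (B ∩ C) but 1 ∉ B ∩ (C ∩ T).

(⊇) Let x ∈ B ∩ (C ∩ T). Then x ∈ C ∩ T ∩ B, from which x ∈ T ∪ (B ∩ C).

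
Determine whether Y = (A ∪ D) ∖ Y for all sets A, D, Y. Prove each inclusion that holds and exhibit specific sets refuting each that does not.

Neither inclusion holds.

(⟹) This inclusion fails. Take A = ∅, D = ∅, Y = {1}; then 1 ∈ Y but 1 ∉ (A ∪ D) ∖ Y.

(⟸) This inclusion fails. Take A = {1}, D = ∅, Y = ∅; then 1 ∈ (A ∪ D) ∖ Y but 1 ∉ Y.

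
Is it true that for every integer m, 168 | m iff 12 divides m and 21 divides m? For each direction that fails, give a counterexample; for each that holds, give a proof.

Only the forward direction holds.

(⟹) If 168 ∣ m, write m = 168q. Since 168 = 14·12, m = 12·(14q), so 12 ∣ m; and since 168 = 8·21, m = 21·(8q), so 21 ∣ m.

(⟸) This fails: take m = 84. Both 12 ∣ 84 and 21 ∣ 84, yet 84 is not a multiple of 168 (since 84 = 0·168 + 84), so 168 ∤ 84.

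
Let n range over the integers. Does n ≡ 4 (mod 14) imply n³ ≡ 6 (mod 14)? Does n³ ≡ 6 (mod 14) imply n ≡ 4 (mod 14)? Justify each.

Forward direction. This fails: take n = 4. Then 4 ≡ 4 (mod 14), but 4³ = 64 ≡ 8 (mod 14), not 6.

Converse. This fails: take n = 6. Then 6³ = 216 ≡ 6 (mod 14), yet 6 ≡ 6 (mod 14), not 4.

(⇒) fails and (⇐) fails.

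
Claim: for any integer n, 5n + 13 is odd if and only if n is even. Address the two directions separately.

The biconditional holds.

(←) Suppose n is even; write n = 2j. Then 5n + 13 = 5·(2j) + 13 = 2·5j + 13, which is odd.

(→) Suppose 5n + 13 is odd. Since 5 is odd, 5n and n have the same parity, so 5n + 13 ≡ n + 13 (mod 2). As 13 is odd, 5n + 13 is odd exactly when n is even. Thus n is even.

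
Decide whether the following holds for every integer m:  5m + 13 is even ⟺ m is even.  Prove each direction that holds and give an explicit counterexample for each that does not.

Neither direction holds.

(⇒) This fails: m = 5 gives 5m + 13 = 38, which is even, but 5 is odd, not even.

(⇐) This also fails: m = 2 is even, but 5m + 13 = 23 is odd, not even.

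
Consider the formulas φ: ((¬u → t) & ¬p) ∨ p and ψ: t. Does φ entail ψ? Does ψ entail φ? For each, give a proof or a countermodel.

Forward direction. This fails. Under u = T, t = F, p = F, the left side is true but the right side is false.

Converse. Assume the antecedent. If u is true, ((¬u → t) & ¬p) ∨ p reduces to true regardless of the other variables. If u is false, the antecedent forces (u = F, t = T, p = F) or (u = F, t = T, p = T), and ((¬u → t) & ¬p) ∨ p holds there. Either way ((¬u → t) & ¬p) ∨ p holds.

Not equivalent: only (⇐) holds.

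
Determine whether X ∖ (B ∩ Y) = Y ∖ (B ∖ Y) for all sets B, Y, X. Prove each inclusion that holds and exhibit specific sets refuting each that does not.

Both inclusions fail.

(⊆) This inclusion fails. Take B = ∅, Y = ∅, X = {1}; then 1 ∈ X ∖ (B ∩ Y) but 1 ∉ Y ∖ (B ∖ Y).

(⊇) This inclusion fails. Take B = ∅, Y = {1}, X = ∅; then 1 ∈ Y ∖ (B ∖ Y) but 1 ∉ X ∖ (B ∩ Y).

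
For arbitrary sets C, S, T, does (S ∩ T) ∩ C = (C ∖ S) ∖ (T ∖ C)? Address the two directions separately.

(⊆) This inclusion fails. Take C = {1}, S = {1}, T = {1}; then 1 ∈ (S ∩ T) ∩ C but 1 ∉ (C ∖ S) ∖ (T ∖ C).

(⊇) This inclusion fails. Take C = {1}, S = ∅, T = ∅; then 1 ∈ (C ∖ S) ∖ (T ∖ C) but 1 ∉ (S ∩ T) ∩ C.

(⊆) fails and (⊇) fails.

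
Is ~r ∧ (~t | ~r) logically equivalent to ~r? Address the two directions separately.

Forward direction. Assume the antecedent. If r is true, the antecedent cannot hold. If r is false, ~r reduces to true regardless of the other variables. Either way ~r holds.

Converse. Assume the antecedent. If r is true, the antecedent cannot hold. If r is false, ~r ∧ (~t | ~r) reduces to true regardless of the other variables. Either way ~r ∧ (~t | ~r) holds.

Both directions hold; the statement is true.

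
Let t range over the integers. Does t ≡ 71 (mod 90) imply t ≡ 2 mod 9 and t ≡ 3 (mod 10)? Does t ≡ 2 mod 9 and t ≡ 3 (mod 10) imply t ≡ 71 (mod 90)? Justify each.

[⇒] This fails: t = 71 gives 71 ≡ 71 (mod 90) but 71 ≡ 8 (mod 9), so the conjunction on the right does not hold.

[⇐] This fails: t = 83 satisfies both congruences on the right (83 ≡ 2 mod 9 and 83 ≡ 3 mod 10) yet 83 ≡ 83 (mod 90), not 71.

Neither implication holds.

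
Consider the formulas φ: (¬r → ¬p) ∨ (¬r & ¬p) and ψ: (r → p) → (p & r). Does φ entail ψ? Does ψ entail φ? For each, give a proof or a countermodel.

[⇒] This fails. Under p = F, r = F, the left side is true but the right side is false.

[⇐] Assume the antecedent. If p is true, the antecedent forces (p = T, r = T), and (¬r → ¬p) ∨ (¬r & ¬p) holds there. If p is false, (¬r → ¬p) ∨ (¬r & ¬p) reduces to true regardless of the other variables. Either way (¬r → ¬p) ∨ (¬r & ¬p) holds.

The forward direction fails; the converse holds.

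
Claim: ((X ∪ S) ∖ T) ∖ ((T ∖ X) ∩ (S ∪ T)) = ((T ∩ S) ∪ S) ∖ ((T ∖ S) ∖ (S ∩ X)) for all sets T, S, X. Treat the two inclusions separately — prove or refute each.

(⟹) This inclusion fails. Take T = ∅, S = ∅, X = {1}; then 1 ∈ ((X ∪ S) ∖ T) ∖ ((T ∖ X) ∩ (S ∪ T)) but 1 ∉ ((T ∩ S) ∪ S) ∖ ((T ∖ S) ∖ (S ∩ X)).

(⟸) This inclusion fails. Take T = {1}, S = {1}, X = ∅; then 1 ∈ ((T ∩ S) ∪ S) ∖ ((T ∖ S) ∖ (S ∩ X)) but 1 ∉ ((X ∪ S) ∖ T) ∖ ((T ∖ X) ∩ (S ∪ T)).

Both inclusions fail.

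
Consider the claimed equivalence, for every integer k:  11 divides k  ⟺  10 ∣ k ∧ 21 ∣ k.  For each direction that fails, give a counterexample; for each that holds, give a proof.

(→) This fails: take k = 11. Certainly 11 ∣ 11, but 10 ∤ 11.

(←) This fails: take k = 210. Both 10 ∣ 210 and 21 ∣ 210, yet 210 is not a multiple of 11 (since 210 = 19·11 + 1), so 11 ∤ 210.

Neither implication holds.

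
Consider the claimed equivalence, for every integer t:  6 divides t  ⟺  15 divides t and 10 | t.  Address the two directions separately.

(⟹) This fails: take t = 6. Certainly 6 ∣ 6, but 15 ∤ 6.

(⟸) Suppose 15 ∣ t and 10 ∣ t. Any common multiple of 15 and 10 is a multiple of their lcm; here lcm(15, 10) = 15·10/gcd(15, 10) = 150/5 = 30, so 30 ∣ t. Since 6 ∣ 30, it follows that 6 ∣ t.

Not equivalent: only (⇐) holds.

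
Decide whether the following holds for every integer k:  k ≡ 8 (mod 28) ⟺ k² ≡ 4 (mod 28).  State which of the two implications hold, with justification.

Neither implication holds.

(⇒) This fails: take k = 8. Then 8 ≡ 8 (mod 28), but 8² = 64 ≡ 8 (mod 28), not 4.

(⇐) This fails: take k = 2. Then 2² = 4 ≡ 4 (mod 28), yet 2 ≡ 2 (mod 28), not 8.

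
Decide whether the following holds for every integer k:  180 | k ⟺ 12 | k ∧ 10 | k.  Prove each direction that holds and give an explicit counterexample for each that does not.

Not equivalent: only (⇒) holds.

(⇒) If 180 ∣ k, write k = 180q. Since 180 = 15·12, k = 12·(15q), so 12 ∣ k; and since 180 = 18·10, k = 10·(18q), so 10 ∣ k.

(⇐) This fails: take k = 60. Both 12 ∣ 60 and 10 ∣ 60, yet 60 is not a multiple of 180 (since 60 = 0·180 + 60), so 180 ∤ 60.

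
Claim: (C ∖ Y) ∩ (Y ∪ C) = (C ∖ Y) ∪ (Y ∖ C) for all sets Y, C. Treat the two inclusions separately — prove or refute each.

Forward inclusion. Let x ∈ (C ∖ Y) ∩ (Y ∪ C). Then x ∈ C and x ∉ Y, from which x ∈ (C ∖ Y) ∪ (Y ∖ C).

Reverse inclusion. This inclusion fails. Take Y = {1}, C = ∅; then 1 ∈ (C ∖ Y) ∪ (Y ∖ C) but 1 ∉ (C ∖ Y) ∩ (Y ∪ C).

(⊆) holds; (⊇) fails.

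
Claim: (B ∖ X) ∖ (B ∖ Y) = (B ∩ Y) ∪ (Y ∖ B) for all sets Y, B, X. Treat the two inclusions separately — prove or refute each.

The sets are not equal: only the forward inclusion holds.

(⊇) This inclusion fails. Take Y = {1}, B = ∅, X = ∅; then 1 ∈ (B ∩ Y) ∪ (Y ∖ B) but 1 ∉ (B ∖ X) ∖ (B ∖ Y).

(⊆) Let x ∈ (B ∖ X) ∖ (B ∖ Y). Then x ∈ Y ∩ B and x ∉ X, from which x ∈ (B ∩ Y) ∪ (Y ∖ B).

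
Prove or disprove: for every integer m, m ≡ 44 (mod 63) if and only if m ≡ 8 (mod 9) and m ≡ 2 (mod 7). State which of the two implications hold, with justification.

Both directions hold; the statement is true.

(→) Suppose m ≡ 44 (mod 63); write m = 63j + 44. Since 9 ∣ 63, reducing mod 9 gives m ≡ 44 ≡ 8 (mod 9); since 7 ∣ 63, reducing mod 7 gives m ≡ 44 ≡ 2 (mod 7).

(←) Conversely, if m ≡ 8 (mod 9) and m ≡ 2 (mod 7), then by the Chinese remainder theorem m ≡ 44 (mod 63). This is exactly m ≡ 44 (mod 63).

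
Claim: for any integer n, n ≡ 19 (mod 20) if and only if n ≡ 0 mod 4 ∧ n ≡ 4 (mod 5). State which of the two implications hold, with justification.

Forward direction. This fails: n = 19 gives 19 ≡ 19 (mod 20) but 19 ≡ 3 (mod 4), so the conjunction on the right does not hold.

Converse. This fails: n = 4 satisfies both congruences on the right (4 ≡ 0 mod 4 and 4 ≡ 4 mod 5) yet 4 ≡ 4 (mod 20), not 19.

Both directions fail.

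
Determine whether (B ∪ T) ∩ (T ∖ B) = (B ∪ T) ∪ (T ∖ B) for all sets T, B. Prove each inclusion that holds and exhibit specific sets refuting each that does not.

(⟹) Let x ∈ (B ∪ T) ∩ (T ∖ B). Then x ∈ T and x ∉ B, from which x ∈ (B ∪ T) ∪ (T ∖ B).

(⟸) This inclusion fails. Take T = ∅, B = {1}; then 1 ∈ (B ∪ T) ∪ (T ∖ B) but 1 ∉ (B ∪ T) ∩ (T ∖ B).

The sets are not equal: only the forward inclusion holds.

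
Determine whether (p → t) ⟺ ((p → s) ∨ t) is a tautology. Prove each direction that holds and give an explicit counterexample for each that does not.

Only the forward direction holds.

Forward direction. Assume the antecedent. If p is true, the antecedent forces (p = T, s = F, t = T) or (p = T, s = T, t = T), and (p → s) ∨ t holds there. If p is false, (p → s) ∨ t reduces to true regardless of the other variables. Either way (p → s) ∨ t holds.

Converse. This fails. Under p = T, s = T, t = F, the left side is false but the right side is true.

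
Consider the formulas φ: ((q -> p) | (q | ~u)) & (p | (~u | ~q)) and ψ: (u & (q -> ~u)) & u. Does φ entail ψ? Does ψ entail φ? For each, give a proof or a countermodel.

Only the reverse direction holds.

Forward direction. This fails. Under u = F, p = F, q = F, the left side is true but the right side is false.

Converse. Assume the antecedent. If u is true, the antecedent forces (u = T, p = F, q = F) or (u = T, p = T, q = F), and the consequent holds there. If u is false, the antecedent cannot hold. Either way the consequent holds.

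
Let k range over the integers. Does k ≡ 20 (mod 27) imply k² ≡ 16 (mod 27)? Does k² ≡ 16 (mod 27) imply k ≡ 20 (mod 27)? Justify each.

Neither direction holds.

(→) This fails: take k = 20. Then 20 ≡ 20 (mod 27), but 20² = 400 ≡ 22 (mod 27), not 16.

(←) This fails: take k = 4. Then 4² = 16 ≡ 16 (mod 27), yet 4 ≡ 4 (mod 27), not 20.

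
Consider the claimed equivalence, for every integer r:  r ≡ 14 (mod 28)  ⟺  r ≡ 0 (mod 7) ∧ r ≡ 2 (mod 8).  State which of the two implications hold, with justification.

Only the converse holds.

(⇐) If r ≡ 0 (mod 7) and r ≡ 2 (mod 8), then by the Chinese remainder theorem r ≡ 42 (mod 56). Since 42 ≡ 14 (mod 28) and 28 ∣ 56, we get r ≡ 14 (mod 28).

(⇒) This fails: r = 14 gives 14 ≡ 14 (mod 28) but 14 ≡ 6 (mod 8), so the conjunction on the right does not hold.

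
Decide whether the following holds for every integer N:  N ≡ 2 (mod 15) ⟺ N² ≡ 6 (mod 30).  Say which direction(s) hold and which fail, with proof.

(⇒) This fails: take N = 2. Then 2 ≡ 2 (mod 15), but 2² = 4 ≡ 4 (mod 30), not 6.

(⇐) This fails: take N = 6. Then 6² = 36 ≡ 6 (mod 30), yet 6 ≡ 6 (mod 15), not 2.

Neither direction holds.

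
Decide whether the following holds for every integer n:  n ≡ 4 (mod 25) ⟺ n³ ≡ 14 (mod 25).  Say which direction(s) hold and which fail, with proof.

The biconditional holds.

(→) Suppose n ≡ 4 (mod 25). Write n = 25j + 4. Then (25j + 4)³ = 15625j³ + 7500j² + 1200j + 64 = 25(625j³ + 300j² + 48j + 2) + 14, so n³ ≡ 14 (mod 25).

(←) Conversely, suppose n³ ≡ 14 (mod 25). The only residue r in {0, …, 24} with r³ ≡ 14 (mod 25) is r = 4, so n ≡ 4 (mod 25).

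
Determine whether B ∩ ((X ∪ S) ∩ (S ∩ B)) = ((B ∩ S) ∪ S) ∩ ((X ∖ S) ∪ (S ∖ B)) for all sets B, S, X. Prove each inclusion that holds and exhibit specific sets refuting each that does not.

(⟹) This inclusion fails. Take B = {1}, S = {1}, X = ∅; then 1 ∈ B ∩ ((X ∪ S) ∩ (S ∩ B)) but 1 ∉ ((B ∩ S) ∪ S) ∩ ((X ∖ S) ∪ (S ∖ B)).

(⟸) This inclusion fails. Take B = ∅, S = {1}, X = ∅; then 1 ∈ ((B ∩ S) ∪ S) ∩ ((X ∖ S) ∪ (S ∖ B)) but 1 ∉ B ∩ ((X ∪ S) ∩ (S ∩ B)).

Both inclusions fail.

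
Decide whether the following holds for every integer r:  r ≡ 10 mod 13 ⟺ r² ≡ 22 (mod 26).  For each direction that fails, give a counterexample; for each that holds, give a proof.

(→) This fails: take r = 23. Then 23 ≡ 10 (mod 13), but 23² = 529 ≡ 9 (mod 26), not 22.

(←) This fails: take r = 16. Then 16² = 256 ≡ 22 (mod 26), yet 16 ≡ 3 (mod 13), not 10.

(⇒) fails and (⇐) fails.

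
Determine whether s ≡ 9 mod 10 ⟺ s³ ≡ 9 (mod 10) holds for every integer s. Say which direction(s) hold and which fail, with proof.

The biconditional holds.

[⇒] Suppose s ≡ 9 mod 10. Write s = 10j + 9. Then (10j + 9)³ = 1000j³ + 2700j² + 2430j + 729 = 10(100j³ + 270j² + 243j + 72) + 9, so s³ ≡ 9 (mod 10).

[⇐] For the converse, argue contrapositively. If s ≢ 9 (mod 10), then s is congruent to one of 0, 1, 2, 3, 4, 5, 6, 7, 8 modulo 10, and these give s³ ≡ 0, 1, 8, 7, 4, 5, 6, 3, 2 respectively — never 9.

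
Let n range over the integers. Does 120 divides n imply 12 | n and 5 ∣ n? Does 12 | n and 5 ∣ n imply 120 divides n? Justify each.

(←) This fails: take n = 60. Both 12 ∣ 60 and 5 ∣ 60, yet 60 is not a multiple of 120 (since 60 = 0·120 + 60), so 120 ∤ 60.

(→) If 120 ∣ n, write n = 120q. Since 120 = 10·12, n = 12·(10q), so 12 ∣ n; and since 120 = 24·5, n = 5·(24q), so 5 ∣ n.

The forward direction holds; the converse fails.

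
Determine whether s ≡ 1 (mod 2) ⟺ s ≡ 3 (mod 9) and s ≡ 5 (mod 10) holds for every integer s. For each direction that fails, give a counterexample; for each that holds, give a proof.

Forward direction. This fails: s = 1 gives 1 ≡ 1 (mod 2) but 1 ≡ 1 (mod 9), so the conjunction on the right does not hold.

Converse. If s ≡ 3 (mod 9) and s ≡ 5 (mod 10), then by the Chinese remainder theorem s ≡ 75 (mod 90). Since 75 ≡ 1 (mod 2) and 2 ∣ 90, we get s ≡ 1 (mod 2).

The forward direction fails; the converse holds.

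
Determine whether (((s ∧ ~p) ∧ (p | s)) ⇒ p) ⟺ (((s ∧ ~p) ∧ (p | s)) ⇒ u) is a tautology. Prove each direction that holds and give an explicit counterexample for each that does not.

[⇒] Assume the antecedent. If p is true, ((s ∧ ~p) ∧ (p | s)) ⇒ u reduces to true regardless of the other variables. If p is false, the antecedent forces (p = F, u = F, s = F) or (p = F, u = T, s = F), and ((s ∧ ~p) ∧ (p | s)) ⇒ u holds there. Either way ((s ∧ ~p) ∧ (p | s)) ⇒ u holds.

[⇐] This fails. Under p = F, u = T, s = T, the left side is false but the right side is true.

Only the forward implication holds.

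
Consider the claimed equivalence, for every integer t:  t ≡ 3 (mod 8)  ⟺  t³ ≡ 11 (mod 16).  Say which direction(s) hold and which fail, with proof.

The forward direction fails; the converse holds.

[⇒] This fails: take t = 11. Then 11 ≡ 3 (mod 8), but 11³ = 1331 ≡ 3 (mod 16), not 11.

[⇐] Conversely, the residues r modulo 16 with r³ ≡ 11 (mod 16) are exactly {3}, and each is ≡ 3 (mod 8).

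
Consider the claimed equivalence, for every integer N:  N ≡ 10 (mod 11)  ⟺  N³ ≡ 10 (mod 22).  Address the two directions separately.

The forward direction fails; the converse holds.

[⇒] This fails: take N = 21. Then 21 ≡ 10 (mod 11), but 21³ = 9261 ≡ 21 (mod 22), not 10.

[⇐] Conversely, the residues r modulo 22 with r³ ≡ 10 (mod 22) are exactly {10}, and each is ≡ 10 (mod 11).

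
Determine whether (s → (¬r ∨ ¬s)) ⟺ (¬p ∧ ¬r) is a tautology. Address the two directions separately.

Only the converse holds.

Forward direction. This fails. Under r = T, p = F, s = F, the left side is true but the right side is false.

Converse. Assume the antecedent. If r is true, the antecedent cannot hold. If r is false, s → (¬r ∨ ¬s) reduces to true regardless of the other variables. Either way s → (¬r ∨ ¬s) holds.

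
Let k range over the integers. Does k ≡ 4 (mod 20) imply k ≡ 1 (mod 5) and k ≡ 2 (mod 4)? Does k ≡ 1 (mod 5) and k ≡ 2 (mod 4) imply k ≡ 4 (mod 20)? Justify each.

Forward direction. This fails: k = 4 gives 4 ≡ 4 (mod 20) but 4 ≡ 4 (mod 5), so the conjunction on the right does not hold.

Converse. This fails: k = 6 satisfies both congruences on the right (6 ≡ 1 mod 5 and 6 ≡ 2 mod 4) yet 6 ≡ 6 (mod 20), not 4.

Neither direction holds.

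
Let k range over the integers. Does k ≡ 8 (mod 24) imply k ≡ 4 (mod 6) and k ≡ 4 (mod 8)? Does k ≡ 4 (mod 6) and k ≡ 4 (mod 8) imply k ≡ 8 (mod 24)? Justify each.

(→) This fails: k = 8 gives 8 ≡ 8 (mod 24) but 8 ≡ 2 (mod 6), so the conjunction on the right does not hold.

(←) This fails: k = 4 satisfies both congruences on the right (4 ≡ 4 mod 6 and 4 ≡ 4 mod 8) yet 4 ≡ 4 (mod 24), not 8.

Neither implication holds.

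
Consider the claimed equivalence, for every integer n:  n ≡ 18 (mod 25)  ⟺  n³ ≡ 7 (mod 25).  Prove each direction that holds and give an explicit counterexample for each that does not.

[⇒] Suppose n ≡ 18 (mod 25). Write n = 25j + 18. Then (25j + 18)³ = 15625j³ + 33750j² + 24300j + 5832 = 25(625j³ + 1350j² + 972j + 233) + 7, so n³ ≡ 7 (mod 25).

[⇐] Conversely, suppose n³ ≡ 7 (mod 25). The only residue r in {0, …, 24} with r³ ≡ 7 (mod 25) is r = 18, so n ≡ 18 (mod 25).

Equivalent; both directions hold.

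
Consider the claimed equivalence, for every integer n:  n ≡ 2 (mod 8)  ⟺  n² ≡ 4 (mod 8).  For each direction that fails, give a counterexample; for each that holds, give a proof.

(⟹) Suppose n ≡ 2 (mod 8). Write n = 8j + 2. Then (8j + 2)² = 64j² + 32j + 4 = 8(8j² + 4j) + 4, so n² ≡ 4 (mod 8).

(⟸) This fails: take n = 6. Then 6² = 36 ≡ 4 (mod 8), yet 6 ≡ 6 (mod 8), not 2.

The forward direction holds; the converse fails.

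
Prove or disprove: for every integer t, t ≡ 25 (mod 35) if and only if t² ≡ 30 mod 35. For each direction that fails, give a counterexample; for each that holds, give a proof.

Not equivalent: only (⇒) holds.

Forward direction. Suppose t ≡ 25 (mod 35). Write t = 35j + 25. Then (35j + 25)² = 1225j² + 1750j + 625 = 35(35j² + 50j + 17) + 30, so t² ≡ 30 (mod 35).

Converse. This fails: take t = 10. Then 10² = 100 ≡ 30 (mod 35), yet 10 ≡ 10 (mod 35), not 25.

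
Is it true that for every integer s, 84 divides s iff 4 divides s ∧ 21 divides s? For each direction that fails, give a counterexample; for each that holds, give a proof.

The biconditional holds.

(⇒) If 84 ∣ s, write s = 84q. Since 84 = 21·4, s = 4·(21q), so 4 ∣ s; and since 84 = 4·21, s = 21·(4q), so 21 ∣ s.

(⇐) Suppose 4 ∣ s and 21 ∣ s. Any common multiple of 4 and 21 is a multiple of their lcm; here gcd(4, 21) = 1, so lcm(4, 21) = 4·21 = 84, so 84 ∣ s.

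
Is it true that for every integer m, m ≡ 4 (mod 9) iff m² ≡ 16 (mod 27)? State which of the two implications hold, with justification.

Forward direction. This fails: take m = 13. Then 13 ≡ 4 (mod 9), but 13² = 169 ≡ 7 (mod 27), not 16.

Converse. This fails: take m = 23. Then 23² = 529 ≡ 16 (mod 27), yet 23 ≡ 5 (mod 9), not 4.

Neither direction holds.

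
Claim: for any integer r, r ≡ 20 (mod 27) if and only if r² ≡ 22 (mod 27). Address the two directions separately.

The forward direction holds; the converse fails.

Forward direction. Suppose r ≡ 20 (mod 27). Write r = 27j + 20. Then (27j + 20)² = 729j² + 1080j + 400 = 27(27j² + 40j + 14) + 22, so r² ≡ 22 (mod 27).

Converse. This fails: take r = 7. Then 7² = 49 ≡ 22 (mod 27), yet 7 ≡ 7 (mod 27), not 20.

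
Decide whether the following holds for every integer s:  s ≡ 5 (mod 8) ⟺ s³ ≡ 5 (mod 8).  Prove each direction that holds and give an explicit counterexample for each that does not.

[⇒] Suppose s ≡ 5 (mod 8). Write s = 8j + 5. Then (8j + 5)³ = 512j³ + 960j² + 600j + 125 = 8(64j³ + 120j² + 75j + 15) + 5, so s³ ≡ 5 (mod 8).

[⇐] For the converse, argue contrapositively. If s ≢ 5 (mod 8), then s is congruent to one of 0, 1, 2, 3, 4, 6, 7 modulo 8, and these give s³ ≡ 0, 1, 0, 3, 0, 0, 7 respectively — never 5.

The biconditional holds.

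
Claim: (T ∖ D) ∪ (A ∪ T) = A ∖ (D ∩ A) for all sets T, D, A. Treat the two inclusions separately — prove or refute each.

(⊆) This inclusion fails. Take T = {1}, D = ∅, A = ∅; then 1 ∈ (T ∖ D) ∪ (A ∪ T) but 1 ∉ A ∖ (D ∩ A).

(⊇) Let x ∈ A ∖ (D ∩ A). Then either x ∈ A and x ∉ T, D; or x ∈ T ∩ A and x ∉ D. In each case x ∈ (T ∖ D) ∪ (A ∪ T), so A ∖ (D ∩ A) ⊆ (T ∖ D) ∪ (A ∪ T).

The sets are not equal: only the reverse inclusion holds.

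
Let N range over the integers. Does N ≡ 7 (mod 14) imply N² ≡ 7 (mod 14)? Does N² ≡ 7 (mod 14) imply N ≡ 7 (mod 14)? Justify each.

The biconditional holds.

[⇒] Suppose N ≡ 7 (mod 14). Write N = 14j + 7. Then (14j + 7)² = 196j² + 196j + 49 = 14(14j² + 14j + 3) + 7, so N² ≡ 7 (mod 14).

[⇐] Conversely, suppose N² ≡ 7 (mod 14). The only residue r in {0, …, 13} with r² ≡ 7 (mod 14) is r = 7, so N ≡ 7 (mod 14).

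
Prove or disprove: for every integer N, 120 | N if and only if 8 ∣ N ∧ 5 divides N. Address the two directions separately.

Only the forward direction holds.

Forward direction. If 120 ∣ N, write N = 120q. Since 120 = 15·8, N = 8·(15q), so 8 ∣ N; and since 120 = 24·5, N = 5·(24q), so 5 ∣ N.

Converse. This fails: take N = 40. Both 8 ∣ 40 and 5 ∣ 40, yet 40 is not a multiple of 120 (since 40 = 0·120 + 40), so 120 ∤ 40.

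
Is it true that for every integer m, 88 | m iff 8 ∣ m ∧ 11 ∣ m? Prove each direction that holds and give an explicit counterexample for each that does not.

(→) If 88 ∣ m, write m = 88q. Since 88 = 11·8, m = 8·(11q), so 8 ∣ m; and since 88 = 8·11, m = 11·(8q), so 11 ∣ m.

(←) Suppose 8 ∣ m and 11 ∣ m. Any common multiple of 8 and 11 is a multiple of their lcm; here gcd(8, 11) = 1, so lcm(8, 11) = 8·11 = 88, so 88 ∣ m.

The biconditional holds.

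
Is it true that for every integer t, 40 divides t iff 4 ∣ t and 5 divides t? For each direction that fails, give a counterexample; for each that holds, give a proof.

(⇒) holds; (⇐) fails.

(⟹) If 40 ∣ t, write t = 40q. Since 40 = 10·4, t = 4·(10q), so 4 ∣ t; and since 40 = 8·5, t = 5·(8q), so 5 ∣ t.

(⟸) This fails: take t = 20. Both 4 ∣ 20 and 5 ∣ 20, yet 20 is not a multiple of 40 (since 20 = 0·40 + 20), so 40 ∤ 20.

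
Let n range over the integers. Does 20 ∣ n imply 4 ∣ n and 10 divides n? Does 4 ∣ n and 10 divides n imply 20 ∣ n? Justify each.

The biconditional holds.

(⇒) If 20 ∣ n, write n = 20q. Since 20 = 5·4, n = 4·(5q), so 4 ∣ n; and since 20 = 2·10, n = 10·(2q), so 10 ∣ n.

(⇐) Suppose 4 ∣ n and 10 ∣ n. Any common multiple of 4 and 10 is a multiple of their lcm; here lcm(4, 10) = 4·10/gcd(4, 10) = 40/2 = 20, so 20 ∣ n.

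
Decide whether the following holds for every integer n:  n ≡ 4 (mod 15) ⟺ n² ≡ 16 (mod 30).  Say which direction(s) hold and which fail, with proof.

[⇒] This fails: take n = 19. Then 19 ≡ 4 (mod 15), but 19² = 361 ≡ 1 (mod 30), not 16.

[⇐] This fails: take n = 14. Then 14² = 196 ≡ 16 (mod 30), yet 14 ≡ 14 (mod 15), not 4.

Both directions fail.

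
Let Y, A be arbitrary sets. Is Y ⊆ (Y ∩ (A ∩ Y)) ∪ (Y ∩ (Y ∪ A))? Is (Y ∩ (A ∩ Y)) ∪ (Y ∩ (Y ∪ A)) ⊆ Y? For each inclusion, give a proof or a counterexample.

The two sets are equal.

(⟹) Let x ∈ Y. Then either x ∈ Y and x ∉ A; or x ∈ Y ∩ A. In each case x ∈ (Y ∩ (A ∩ Y)) ∪ (Y ∩ (Y ∪ A)), so Y ⊆ (Y ∩ (A ∩ Y)) ∪ (Y ∩ (Y ∪ A)).

(⟸) Let x ∈ (Y ∩ (A ∩ Y)) ∪ (Y ∩ (Y ∪ A)). Then either x ∈ Y and x ∉ A; or x ∈ Y ∩ A. In each case x ∈ Y, so (Y ∩ (A ∩ Y)) ∪ (Y ∩ (Y ∪ A)) ⊆ Y.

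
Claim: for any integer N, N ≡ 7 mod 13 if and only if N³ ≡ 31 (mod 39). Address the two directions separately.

(⇒) This fails: take N = 20. Then 20 ≡ 7 (mod 13), but 20³ = 8000 ≡ 5 (mod 39), not 31.

(⇐) This fails: take N = 34. Then 34³ = 39304 ≡ 31 (mod 39), yet 34 ≡ 8 (mod 13), not 7.

Neither implication holds.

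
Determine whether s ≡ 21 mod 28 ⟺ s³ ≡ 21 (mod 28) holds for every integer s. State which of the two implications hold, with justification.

The biconditional holds.

(→) Suppose s ≡ 21 mod 28. Write s = 28j + 21. Then (28j + 21)³ = 21952j³ + 49392j² + 37044j + 9261 = 28(784j³ + 1764j² + 1323j + 330) + 21, so s³ ≡ 21 (mod 28).

(←) Conversely, suppose s³ ≡ 21 (mod 28). The only residue r in {0, …, 27} with r³ ≡ 21 (mod 28) is r = 21, so s ≡ 21 (mod 28).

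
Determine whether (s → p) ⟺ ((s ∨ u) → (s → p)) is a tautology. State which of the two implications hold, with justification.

Both directions hold; the statement is true.

[⇐] Assume the antecedent. If p is true, s → p reduces to true regardless of the other variables. If p is false, the antecedent forces (p = F, u = F, s = F) or (p = F, u = T, s = F), and s → p holds there. Either way s → p holds.

[⇒] Assume the antecedent. If p is true, (s ∨ u) → (s → p) reduces to true regardless of the other variables. If p is false, the antecedent forces (p = F, u = F, s = F) or (p = F, u = T, s = F), and (s ∨ u) → (s → p) holds there. Either way (s ∨ u) → (s → p) holds.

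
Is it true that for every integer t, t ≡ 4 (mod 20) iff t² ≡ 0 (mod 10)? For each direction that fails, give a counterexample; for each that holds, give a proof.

[⇒] This fails: take t = 4. Then 4 ≡ 4 (mod 20), but 4² = 16 ≡ 6 (mod 10), not 0.

[⇐] This fails: take t = 0. Then 0² = 0 ≡ 0 (mod 10), yet 0 ≡ 0 (mod 20), not 4.

Neither direction holds.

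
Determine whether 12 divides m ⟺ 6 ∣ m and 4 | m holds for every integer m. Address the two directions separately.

(⇒) If 12 ∣ m, write m = 12q. Since 12 = 2·6, m = 6·(2q), so 6 ∣ m; and since 12 = 3·4, m = 4·(3q), so 4 ∣ m.

(⇐) Suppose 6 ∣ m and 4 ∣ m. Any common multiple of 6 and 4 is a multiple of their lcm; here lcm(6, 4) = 6·4/gcd(6, 4) = 24/2 = 12, so 12 ∣ m.

The biconditional holds.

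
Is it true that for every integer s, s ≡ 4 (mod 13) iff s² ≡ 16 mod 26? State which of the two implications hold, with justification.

[⇒] This fails: take s = 17. Then 17 ≡ 4 (mod 13), but 17² = 289 ≡ 3 (mod 26), not 16.

[⇐] This fails: take s = 22. Then 22² = 484 ≡ 16 (mod 26), yet 22 ≡ 9 (mod 13), not 4.

(⇒) fails and (⇐) fails.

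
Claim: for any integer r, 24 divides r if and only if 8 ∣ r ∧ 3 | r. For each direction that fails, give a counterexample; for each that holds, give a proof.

Both directions hold; the statement is true.

(⇐) Suppose 8 ∣ r and 3 ∣ r. Any common multiple of 8 and 3 is a multiple of their lcm; here gcd(8, 3) = 1, so lcm(8, 3) = 8·3 = 24, so 24 ∣ r.

(⇒) If 24 ∣ r, write r = 24q. Since 24 = 3·8, r = 8·(3q), so 8 ∣ r; and since 24 = 8·3, r = 3·(8q), so 3 ∣ r.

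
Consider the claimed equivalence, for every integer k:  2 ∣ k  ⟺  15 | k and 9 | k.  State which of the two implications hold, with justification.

(→) This fails: take k = 2. Certainly 2 ∣ 2, but 15 ∤ 2.

(←) This fails: take k = 45. Both 15 ∣ 45 and 9 ∣ 45, yet 45 is not a multiple of 2 (since 45 = 22·2 + 1), so 2 ∤ 45.

Neither direction holds.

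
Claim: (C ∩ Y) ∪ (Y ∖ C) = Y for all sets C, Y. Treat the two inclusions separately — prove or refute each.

(⊆) Let x ∈ (C ∩ Y) ∪ (Y ∖ C). Then either x ∈ Y and x ∉ C; or x ∈ C ∩ Y. In each case x ∈ Y, so (C ∩ Y) ∪ (Y ∖ C) ⊆ Y.

(⊇) Let x ∈ Y. Then either x ∈ Y and x ∉ C; or x ∈ C ∩ Y. In each case x ∈ (C ∩ Y) ∪ (Y ∖ C), so Y ⊆ (C ∩ Y) ∪ (Y ∖ C).

Both inclusions hold.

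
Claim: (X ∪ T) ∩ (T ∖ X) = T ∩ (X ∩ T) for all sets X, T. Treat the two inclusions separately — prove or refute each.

Forward inclusion. This inclusion fails. Take X = ∅, T = {1}; then 1 ∈ (X ∪ T) ∩ (T ∖ X) but 1 ∉ T ∩ (X ∩ T).

Reverse inclusion. This inclusion fails. Take X = {1}, T = {1}; then 1 ∈ T ∩ (X ∩ T) but 1 ∉ (X ∪ T) ∩ (T ∖ X).

(⊆) fails and (⊇) fails.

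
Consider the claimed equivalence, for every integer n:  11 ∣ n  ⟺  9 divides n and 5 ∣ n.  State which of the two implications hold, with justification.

(⇒) fails and (⇐) fails.

[⇒] This fails: take n = 11. Certainly 11 ∣ 11, but 9 ∤ 11.

[⇐] This fails: take n = 45. Both 9 ∣ 45 and 5 ∣ 45, yet 45 is not a multiple of 11 (since 45 = 4·11 + 1), so 11 ∤ 45.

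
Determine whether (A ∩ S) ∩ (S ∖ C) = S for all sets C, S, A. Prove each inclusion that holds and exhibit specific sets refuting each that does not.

Only the forward inclusion holds.

Forward inclusion. Let x ∈ (A ∩ S) ∩ (S ∖ C). Then x ∈ S ∩ A and x ∉ C, from which x ∈ S.

Reverse inclusion. This inclusion fails. Take C = ∅, S = {1}, A = ∅; then 1 ∈ S but 1 ∉ (A ∩ S) ∩ (S ∖ C).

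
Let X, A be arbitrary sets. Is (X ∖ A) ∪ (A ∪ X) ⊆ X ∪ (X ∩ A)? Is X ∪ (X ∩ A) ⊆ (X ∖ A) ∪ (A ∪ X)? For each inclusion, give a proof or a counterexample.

(⊆) This inclusion fails. Take X = ∅, A = {1}; then 1 ∈ (X ∖ A) ∪ (A ∪ X) but 1 ∉ X ∪ (X ∩ A).

(⊇) Let x ∈ X ∪ (X ∩ A). Then either x ∈ X and x ∉ A; or x ∈ X ∩ A. In each case x ∈ (X ∖ A) ∪ (A ∪ X), so X ∪ (X ∩ A) ⊆ (X ∖ A) ∪ (A ∪ X).

(⊆) fails; (⊇) holds.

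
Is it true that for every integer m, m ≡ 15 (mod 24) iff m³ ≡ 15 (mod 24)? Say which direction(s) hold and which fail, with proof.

The biconditional holds.

[⇒] Suppose m ≡ 15 (mod 24). Write m = 24j + 15. Then (24j + 15)³ = 13824j³ + 25920j² + 16200j + 3375 = 24(576j³ + 1080j² + 675j + 140) + 15, so m³ ≡ 15 (mod 24).

[⇐] Conversely, suppose m³ ≡ 15 (mod 24). The only residue r in {0, …, 23} with r³ ≡ 15 (mod 24) is r = 15, so m ≡ 15 (mod 24).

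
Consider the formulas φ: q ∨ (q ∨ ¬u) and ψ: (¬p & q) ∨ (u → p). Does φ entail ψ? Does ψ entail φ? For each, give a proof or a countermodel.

Not equivalent: only (⇒) holds.

[⇒] Assume the antecedent. If q is true, (¬p & q) ∨ (u → p) reduces to true regardless of the other variables. If q is false, the antecedent forces (q = F, p = F, u = F) or (q = F, p = T, u = F), and (¬p & q) ∨ (u → p) holds there. Either way (¬p & q) ∨ (u → p) holds.

[⇐] This fails. Under q = F, p = T, u = T, the left side is false but the right side is true.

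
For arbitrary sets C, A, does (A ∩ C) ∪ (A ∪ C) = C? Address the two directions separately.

(⟸) Let x ∈ C. Then either x ∈ C and x ∉ A; or x ∈ C ∩ A. In each case x ∈ (A ∩ C) ∪ (A ∪ C), so C ⊆ (A ∩ C) ∪ (A ∪ C).

(⟹) This inclusion fails. Take C = ∅, A = {1}; then 1 ∈ (A ∩ C) ∪ (A ∪ C) but 1 ∉ C.

The sets are not equal: only the reverse inclusion holds.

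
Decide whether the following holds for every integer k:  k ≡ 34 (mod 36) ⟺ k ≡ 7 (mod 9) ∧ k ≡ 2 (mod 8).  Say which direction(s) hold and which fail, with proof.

Only the reverse direction holds.

Forward direction. This fails: k = 70 gives 70 ≡ 34 (mod 36) but 70 ≡ 6 (mod 8), so the conjunction on the right does not hold.

Converse. If k ≡ 7 (mod 9) and k ≡ 2 (mod 8), then by the Chinese remainder theorem k ≡ 34 (mod 72). Since 34 ≡ 34 (mod 36) and 36 ∣ 72, we get k ≡ 34 (mod 36).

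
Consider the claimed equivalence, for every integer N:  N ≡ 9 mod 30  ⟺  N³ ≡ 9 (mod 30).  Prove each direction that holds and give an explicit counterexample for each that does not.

[⇐] Suppose N³ ≡ 9 (mod 30). The only residue r in {0, …, 29} with r³ ≡ 9 (mod 30) is r = 9, so N ≡ 9 (mod 30).

[⇒] Suppose N ≡ 9 mod 30. Write N = 30j + 9. Then (30j + 9)³ = 27000j³ + 24300j² + 7290j + 729 = 30(900j³ + 810j² + 243j + 24) + 9, so N³ ≡ 9 (mod 30).

Both directions hold; the statement is true.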